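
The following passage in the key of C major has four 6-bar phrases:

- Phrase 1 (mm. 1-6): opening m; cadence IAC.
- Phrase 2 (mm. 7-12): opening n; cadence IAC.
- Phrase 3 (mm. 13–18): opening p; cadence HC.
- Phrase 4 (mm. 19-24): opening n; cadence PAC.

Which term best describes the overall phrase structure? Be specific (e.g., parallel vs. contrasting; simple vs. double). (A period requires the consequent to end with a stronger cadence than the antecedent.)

contrasting double period

Four phrases in two halves: the first half (measures 1–12) ends with an imperfect authentic cadence, the second (bars 13–24) with a perfect authentic cadence — a large antecedent–consequent pair, i.e. a double period.
Phrase 3 begins with different material from phrase 1, making it contrasting.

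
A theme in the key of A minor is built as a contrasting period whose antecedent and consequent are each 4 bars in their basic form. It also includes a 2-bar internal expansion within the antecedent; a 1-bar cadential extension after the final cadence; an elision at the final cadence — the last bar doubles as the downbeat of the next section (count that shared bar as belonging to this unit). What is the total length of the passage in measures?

11 measures

Basic contrasting period: 4 + 4 = 8 bars.
8 (basic form) + 2 (internal expansion) + 1 (cadential extension) = 11.
The elision shares a bar with the next section but does not change this unit's count.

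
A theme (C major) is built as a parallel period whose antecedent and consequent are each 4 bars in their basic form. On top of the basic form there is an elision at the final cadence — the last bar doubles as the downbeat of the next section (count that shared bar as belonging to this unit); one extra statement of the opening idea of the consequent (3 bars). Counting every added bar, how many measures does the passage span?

Basic parallel period: 4 + 4 = 8 bars.
8 (basic form) + 3 (extra statement) = 11.
The elision shares a bar with the next section but does not change this unit's count.

11 measures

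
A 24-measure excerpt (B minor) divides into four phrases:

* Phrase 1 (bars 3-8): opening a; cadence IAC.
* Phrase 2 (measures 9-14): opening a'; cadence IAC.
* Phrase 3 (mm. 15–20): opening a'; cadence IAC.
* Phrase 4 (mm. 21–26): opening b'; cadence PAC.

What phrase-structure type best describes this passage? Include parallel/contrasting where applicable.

parallel double period

Four phrases in two halves: the first half (mm. 3-14) ends with an imperfect authentic cadence, the second (bars 15–26) with a perfect authentic cadence — a large antecedent–consequent pair, i.e. a double period.
Phrase 3 begins with the same material as phrase 1, making it parallel.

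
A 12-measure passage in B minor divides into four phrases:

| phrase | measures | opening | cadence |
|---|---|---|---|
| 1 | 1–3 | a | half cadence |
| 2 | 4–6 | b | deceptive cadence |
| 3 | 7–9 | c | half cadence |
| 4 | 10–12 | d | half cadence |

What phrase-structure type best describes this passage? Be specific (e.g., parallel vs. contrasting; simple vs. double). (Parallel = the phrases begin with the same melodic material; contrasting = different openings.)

phrase group

Phrase 4 ends with a half cadence, no stronger than phrase 2's deceptive cadence, so the four phrases do not form a double period; nor do phrases 3–4 duplicate 1–2, so it is not a repeated period. With no phrase reaching a conclusive cadence, the passage is a phrase group.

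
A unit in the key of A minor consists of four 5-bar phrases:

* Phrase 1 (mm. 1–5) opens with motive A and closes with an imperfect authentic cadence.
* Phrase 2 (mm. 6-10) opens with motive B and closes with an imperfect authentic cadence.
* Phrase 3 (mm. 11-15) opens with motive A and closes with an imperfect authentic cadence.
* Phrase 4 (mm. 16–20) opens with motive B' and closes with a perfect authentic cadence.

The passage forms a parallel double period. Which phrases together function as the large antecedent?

phrases 1 and 2

In a double period the first pair of phrases (ending imperfect authentic cadence) is the large antecedent and the second pair (ending perfect authentic cadence) is the large consequent; the antecedent is phrases 1 and 2.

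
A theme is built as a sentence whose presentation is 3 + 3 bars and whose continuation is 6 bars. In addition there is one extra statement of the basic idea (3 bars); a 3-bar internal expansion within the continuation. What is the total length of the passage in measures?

Basic sentence: 3 + 3 + 6 = 12 bars.
12 (basic form) + 3 (extra statement) + 3 (internal expansion) = 18.

18 measures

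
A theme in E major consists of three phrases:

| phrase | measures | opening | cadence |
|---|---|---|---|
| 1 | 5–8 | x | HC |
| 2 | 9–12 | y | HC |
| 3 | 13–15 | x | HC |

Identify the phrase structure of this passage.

The final phrase closes with a half cadence, which is not stronger than the preceding half cadence; the 3 phrases lack an overall antecedent–consequent design and so form a phrase group.

phrase group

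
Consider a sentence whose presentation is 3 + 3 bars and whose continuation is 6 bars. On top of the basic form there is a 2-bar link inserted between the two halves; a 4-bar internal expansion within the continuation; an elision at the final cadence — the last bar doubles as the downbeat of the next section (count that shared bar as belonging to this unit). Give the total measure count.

18 measures

Basic sentence: 3 + 3 + 6 = 12 bars.
12 (basic form) + 2 (link) + 4 (internal expansion) = 18.
The elision shares a bar with the next section but does not change this unit's count.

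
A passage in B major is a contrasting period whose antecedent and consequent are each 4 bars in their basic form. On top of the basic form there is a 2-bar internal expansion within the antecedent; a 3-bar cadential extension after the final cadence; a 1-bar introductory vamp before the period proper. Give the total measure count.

Basic contrasting period: 4 + 4 = 8 bars.
8 (basic form) + 2 (internal expansion) + 3 (cadential extension) + 1 (introduction) = 14.

14 measures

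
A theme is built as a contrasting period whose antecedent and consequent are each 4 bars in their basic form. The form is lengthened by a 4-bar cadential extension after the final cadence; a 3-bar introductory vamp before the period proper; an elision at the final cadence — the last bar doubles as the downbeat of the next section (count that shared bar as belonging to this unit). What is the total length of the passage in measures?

15 measures

Basic contrasting period: 4 + 4 = 8 bars.
8 (basic form) + 4 (cadential extension) + 3 (introduction) = 15.
The elision shares a bar with the next section but does not change this unit's count.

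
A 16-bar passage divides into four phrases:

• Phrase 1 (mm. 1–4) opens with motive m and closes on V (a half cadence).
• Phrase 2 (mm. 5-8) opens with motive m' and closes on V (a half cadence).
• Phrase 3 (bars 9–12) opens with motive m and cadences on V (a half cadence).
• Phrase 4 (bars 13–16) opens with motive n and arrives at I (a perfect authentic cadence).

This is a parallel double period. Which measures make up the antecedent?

measures 1–8

In a double period the first pair of phrases (ending half cadence) is the large antecedent and the second pair (ending perfect authentic cadence) is the large consequent; the antecedent is measures 1–8.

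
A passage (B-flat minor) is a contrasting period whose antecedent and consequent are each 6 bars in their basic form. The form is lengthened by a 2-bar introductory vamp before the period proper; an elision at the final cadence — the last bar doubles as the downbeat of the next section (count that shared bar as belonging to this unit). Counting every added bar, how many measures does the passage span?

14 measures

Basic contrasting period: 6 + 6 = 12 bars.
12 (basic form) + 2 (introduction) = 14.
The elision shares a bar with the next section but does not change this unit's count.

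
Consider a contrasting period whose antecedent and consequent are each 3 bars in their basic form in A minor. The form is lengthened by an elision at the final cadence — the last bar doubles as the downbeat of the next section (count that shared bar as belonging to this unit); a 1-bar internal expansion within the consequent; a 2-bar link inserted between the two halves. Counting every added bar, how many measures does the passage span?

Basic contrasting period: 3 + 3 = 6 bars.
6 (basic form) + 1 (internal expansion) + 2 (link) = 9.
The elision shares a bar with the next section but does not change this unit's count.

9 measures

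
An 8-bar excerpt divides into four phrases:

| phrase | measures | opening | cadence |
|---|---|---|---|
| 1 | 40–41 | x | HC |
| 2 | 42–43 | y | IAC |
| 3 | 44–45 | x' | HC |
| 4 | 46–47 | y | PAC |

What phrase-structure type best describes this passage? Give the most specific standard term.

parallel double period

Four phrases in two halves: the first half (bars 40–43) ends with an imperfect authentic cadence, the second (measures 44–47) with a perfect authentic cadence — a large antecedent–consequent pair, i.e. a double period.
Phrase 3 begins with the same material as phrase 1, making it parallel.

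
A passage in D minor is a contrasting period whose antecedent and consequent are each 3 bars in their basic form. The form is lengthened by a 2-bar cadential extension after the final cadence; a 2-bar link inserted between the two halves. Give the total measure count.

10 measures

Basic contrasting period: 3 + 3 = 6 bars.
6 (basic form) + 2 (cadential extension) + 2 (link) = 10.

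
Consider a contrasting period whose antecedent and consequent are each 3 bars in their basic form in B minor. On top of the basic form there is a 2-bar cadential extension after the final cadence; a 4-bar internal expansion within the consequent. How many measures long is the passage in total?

12 measures

Basic contrasting period: 3 + 3 = 6 bars.
6 (basic form) + 2 (cadential extension) + 4 (internal expansion) = 12.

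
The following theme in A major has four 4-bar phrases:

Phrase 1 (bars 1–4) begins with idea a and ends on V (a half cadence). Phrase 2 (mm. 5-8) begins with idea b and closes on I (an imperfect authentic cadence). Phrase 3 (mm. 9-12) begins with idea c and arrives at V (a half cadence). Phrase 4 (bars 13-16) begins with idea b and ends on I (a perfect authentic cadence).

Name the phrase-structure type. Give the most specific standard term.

contrasting double period

Four phrases in two halves: the first half (mm. 1–8) ends with an imperfect authentic cadence, the second (bars 9–16) with a perfect authentic cadence — a large antecedent–consequent pair, i.e. a double period.
Phrase 3 begins with different material from phrase 1, making it contrasting.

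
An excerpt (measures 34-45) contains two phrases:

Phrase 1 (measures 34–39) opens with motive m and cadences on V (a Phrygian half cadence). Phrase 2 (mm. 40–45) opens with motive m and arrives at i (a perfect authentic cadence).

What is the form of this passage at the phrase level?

Phrase 1 ends with a Phrygian half cadence (weaker) and phrase 2 with a perfect authentic cadence (stronger): antecedent + consequent = a period.
The two phrases open with the same material (m / m), so the period is parallel.

parallel period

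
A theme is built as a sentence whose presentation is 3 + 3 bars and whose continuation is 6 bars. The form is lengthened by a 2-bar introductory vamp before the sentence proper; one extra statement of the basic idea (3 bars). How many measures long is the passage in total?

Basic sentence: 3 + 3 + 6 = 12 bars.
12 (basic form) + 2 (introduction) + 3 (extra statement) = 17.

17 measures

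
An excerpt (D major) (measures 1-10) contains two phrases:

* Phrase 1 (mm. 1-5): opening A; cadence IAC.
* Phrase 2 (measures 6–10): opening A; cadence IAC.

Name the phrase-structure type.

repeated phrase

Both phrases have the same opening (A) and the same cadence (imperfect authentic cadence): the second is a restatement, not a consequent, so this is a repeated phrase rather than a period.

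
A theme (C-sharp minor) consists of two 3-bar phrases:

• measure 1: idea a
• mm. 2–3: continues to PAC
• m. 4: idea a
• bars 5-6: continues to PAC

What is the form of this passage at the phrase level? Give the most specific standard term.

Both phrases have the same opening (a) and the same cadence (perfect authentic cadence): the second is a restatement, not a consequent, so this is a repeated phrase rather than a period.

repeated phrase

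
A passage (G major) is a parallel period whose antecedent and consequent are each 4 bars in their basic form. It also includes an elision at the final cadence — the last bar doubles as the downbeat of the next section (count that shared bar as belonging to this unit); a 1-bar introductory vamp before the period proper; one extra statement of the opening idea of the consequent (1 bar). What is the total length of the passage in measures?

10 measures

Basic parallel period: 4 + 4 = 8 bars.
8 (basic form) + 1 (introduction) + 1 (extra statement) = 10.
The elision shares a bar with the next section but does not change this unit's count.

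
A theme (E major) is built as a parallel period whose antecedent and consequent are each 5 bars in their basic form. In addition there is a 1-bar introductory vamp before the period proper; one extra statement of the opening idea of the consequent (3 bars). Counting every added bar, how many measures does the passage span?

Basic parallel period: 5 + 5 = 10 bars.
10 (basic form) + 1 (introduction) + 3 (extra statement) = 14.

14 measures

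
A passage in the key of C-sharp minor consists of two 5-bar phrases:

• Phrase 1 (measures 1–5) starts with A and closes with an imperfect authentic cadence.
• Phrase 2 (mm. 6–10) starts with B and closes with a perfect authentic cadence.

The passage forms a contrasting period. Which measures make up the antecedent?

The antecedent is the phrase ending with the weaker cadence (imperfect authentic cadence, phrase 1) and the consequent the one ending more conclusively (perfect authentic cadence, phrase 2); the antecedent is mm. 1–5.

measures 1–5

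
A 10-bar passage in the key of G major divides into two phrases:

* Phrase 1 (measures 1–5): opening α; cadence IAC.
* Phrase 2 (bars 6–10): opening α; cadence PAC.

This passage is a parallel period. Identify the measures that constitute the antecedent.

measures 1–5

The antecedent is the phrase ending with the weaker cadence (imperfect authentic cadence, phrase 1) and the consequent the one ending more conclusively (perfect authentic cadence, phrase 2); the antecedent is measures 1-5.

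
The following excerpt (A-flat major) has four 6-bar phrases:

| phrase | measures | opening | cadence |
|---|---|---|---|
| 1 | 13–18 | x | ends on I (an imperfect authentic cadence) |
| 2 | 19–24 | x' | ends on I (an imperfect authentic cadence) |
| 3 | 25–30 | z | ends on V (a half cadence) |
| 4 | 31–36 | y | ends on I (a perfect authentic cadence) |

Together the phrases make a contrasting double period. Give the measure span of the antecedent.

In a double period the first pair of phrases (ending imperfect authentic cadence) is the large antecedent and the second pair (ending perfect authentic cadence) is the large consequent; the antecedent is measures 13–24.

measures 13–24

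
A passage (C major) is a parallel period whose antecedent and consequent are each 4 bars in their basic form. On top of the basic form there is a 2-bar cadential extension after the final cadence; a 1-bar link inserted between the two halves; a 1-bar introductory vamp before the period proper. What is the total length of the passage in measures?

Basic parallel period: 4 + 4 = 8 bars.
8 (basic form) + 2 (cadential extension) + 1 (link) + 1 (introduction) = 12.

12 measures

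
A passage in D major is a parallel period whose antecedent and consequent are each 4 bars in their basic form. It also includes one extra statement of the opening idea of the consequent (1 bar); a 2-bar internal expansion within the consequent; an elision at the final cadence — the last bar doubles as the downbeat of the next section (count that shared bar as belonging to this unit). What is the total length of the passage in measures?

11 measures

Basic parallel period: 4 + 4 = 8 bars.
8 (basic form) + 1 (extra statement) + 2 (internal expansion) = 11.
The elision shares a bar with the next section but does not change this unit's count.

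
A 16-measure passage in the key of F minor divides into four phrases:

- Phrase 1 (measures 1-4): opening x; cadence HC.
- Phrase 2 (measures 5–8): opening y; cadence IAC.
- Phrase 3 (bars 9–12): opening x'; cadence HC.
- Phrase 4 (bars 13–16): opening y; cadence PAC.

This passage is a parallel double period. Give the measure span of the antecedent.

measures 1–8

In a double period the four phrases pair into a large antecedent (phrases 1–2, ending imperfect authentic cadence) and a large consequent (phrases 3–4, ending perfect authentic cadence). The antecedent spans mm. 1–8.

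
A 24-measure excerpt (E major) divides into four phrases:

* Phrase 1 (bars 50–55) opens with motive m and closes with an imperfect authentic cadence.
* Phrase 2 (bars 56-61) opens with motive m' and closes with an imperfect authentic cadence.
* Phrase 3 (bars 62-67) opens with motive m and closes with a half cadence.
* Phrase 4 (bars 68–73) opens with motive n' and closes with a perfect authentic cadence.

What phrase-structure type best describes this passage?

Four phrases in two halves: the first half (mm. 50–61) ends with an imperfect authentic cadence, the second (measures 62-73) with a perfect authentic cadence — a large antecedent–consequent pair, i.e. a double period.
Phrase 3 begins with the same material as phrase 1, making it parallel.

parallel double period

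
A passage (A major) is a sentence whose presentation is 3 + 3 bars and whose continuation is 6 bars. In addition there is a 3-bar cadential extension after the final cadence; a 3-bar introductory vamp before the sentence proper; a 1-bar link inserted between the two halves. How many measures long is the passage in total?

19 measures

Basic sentence: 3 + 3 + 6 = 12 bars.
12 (basic form) + 3 (cadential extension) + 3 (introduction) + 1 (link) = 19.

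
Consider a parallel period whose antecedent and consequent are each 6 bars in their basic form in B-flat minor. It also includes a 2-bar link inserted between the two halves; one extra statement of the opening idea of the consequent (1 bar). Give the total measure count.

Basic parallel period: 6 + 6 = 12 bars.
12 (basic form) + 2 (link) + 1 (extra statement) = 15.

15 measures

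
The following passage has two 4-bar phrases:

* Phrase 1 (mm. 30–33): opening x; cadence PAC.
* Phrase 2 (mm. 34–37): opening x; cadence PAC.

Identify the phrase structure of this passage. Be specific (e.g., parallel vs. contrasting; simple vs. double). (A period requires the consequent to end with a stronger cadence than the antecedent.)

Both phrases have the same opening (x) and the same cadence (perfect authentic cadence): the second is a restatement, not a consequent, so this is a repeated phrase rather than a period.

repeated phrase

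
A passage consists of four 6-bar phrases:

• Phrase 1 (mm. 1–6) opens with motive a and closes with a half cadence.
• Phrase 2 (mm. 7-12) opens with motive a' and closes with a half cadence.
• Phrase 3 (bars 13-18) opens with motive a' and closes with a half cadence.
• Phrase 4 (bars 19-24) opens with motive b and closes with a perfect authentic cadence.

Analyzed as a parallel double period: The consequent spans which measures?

measures 13–24

In a double period the four phrases pair into a large antecedent (phrases 1–2, ending half cadence) and a large consequent (phrases 3–4, ending perfect authentic cadence). The consequent spans mm. 13–24.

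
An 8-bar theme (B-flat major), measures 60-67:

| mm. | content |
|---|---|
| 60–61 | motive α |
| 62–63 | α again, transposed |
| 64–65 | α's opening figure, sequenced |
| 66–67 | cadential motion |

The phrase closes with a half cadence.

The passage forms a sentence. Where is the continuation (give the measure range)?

After the presentation (mm. 60–63), the continuation covers the fragmentation through the cadence: mm. 64-67.

measures 64–67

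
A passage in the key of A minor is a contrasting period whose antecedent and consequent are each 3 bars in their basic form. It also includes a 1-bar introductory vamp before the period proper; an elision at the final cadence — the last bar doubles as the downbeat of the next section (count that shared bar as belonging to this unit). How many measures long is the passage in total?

7 measures

Basic contrasting period: 3 + 3 = 6 bars.
6 (basic form) + 1 (introduction) = 7.
The elision shares a bar with the next section but does not change this unit's count.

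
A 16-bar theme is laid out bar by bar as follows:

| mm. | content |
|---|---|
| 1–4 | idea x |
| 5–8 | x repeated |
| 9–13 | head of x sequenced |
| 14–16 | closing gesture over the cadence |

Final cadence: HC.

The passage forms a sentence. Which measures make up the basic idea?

measures 1–4

The presentation of a sentence is the basic idea (measures 1–4) plus its repetition (measures 5-8); the basic idea is therefore bars 1–4.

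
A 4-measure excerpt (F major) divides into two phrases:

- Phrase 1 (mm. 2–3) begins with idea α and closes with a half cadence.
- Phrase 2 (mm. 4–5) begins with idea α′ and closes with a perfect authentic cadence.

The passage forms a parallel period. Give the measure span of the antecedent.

measures 2–3

The antecedent is the phrase ending with the weaker cadence (half cadence, phrase 1) and the consequent the one ending more conclusively (perfect authentic cadence, phrase 2); the antecedent is measures 2–3.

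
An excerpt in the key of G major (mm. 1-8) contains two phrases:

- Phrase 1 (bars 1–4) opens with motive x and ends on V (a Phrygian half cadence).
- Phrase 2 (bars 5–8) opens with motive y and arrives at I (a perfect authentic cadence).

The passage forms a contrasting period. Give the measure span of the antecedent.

The antecedent is the phrase ending with the weaker cadence (Phrygian half cadence, phrase 1) and the consequent the one ending more conclusively (perfect authentic cadence, phrase 2); the antecedent is mm. 1–4.

measures 1–4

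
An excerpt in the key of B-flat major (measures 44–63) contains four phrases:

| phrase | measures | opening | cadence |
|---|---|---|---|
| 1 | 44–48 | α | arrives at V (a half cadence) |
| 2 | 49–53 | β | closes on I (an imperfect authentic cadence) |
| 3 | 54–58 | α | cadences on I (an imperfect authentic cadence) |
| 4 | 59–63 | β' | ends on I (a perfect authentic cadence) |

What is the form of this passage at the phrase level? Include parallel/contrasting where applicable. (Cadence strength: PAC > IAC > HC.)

parallel double period

Four phrases in two halves: the first half (mm. 44–53) ends with an imperfect authentic cadence, the second (bars 54-63) with a perfect authentic cadence — a large antecedent–consequent pair, i.e. a double period.
Phrase 3 begins with the same material as phrase 1, making it parallel.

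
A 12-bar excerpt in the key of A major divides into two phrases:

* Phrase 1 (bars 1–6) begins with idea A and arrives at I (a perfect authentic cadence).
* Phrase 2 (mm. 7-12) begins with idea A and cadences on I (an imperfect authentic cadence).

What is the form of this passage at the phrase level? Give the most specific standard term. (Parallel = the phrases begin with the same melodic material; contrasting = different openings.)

The second phrase closes with an imperfect authentic cadence, which is not stronger than the first phrase's perfect authentic cadence; without a weak→strong cadential pair there is no antecedent–consequent relationship, so this is a phrase group rather than a period.

phrase group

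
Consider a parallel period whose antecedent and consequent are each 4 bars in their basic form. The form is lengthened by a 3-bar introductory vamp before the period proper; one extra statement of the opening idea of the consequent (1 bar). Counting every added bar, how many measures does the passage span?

Basic parallel period: 4 + 4 = 8 bars.
8 (basic form) + 3 (introduction) + 1 (extra statement) = 12.

12 measures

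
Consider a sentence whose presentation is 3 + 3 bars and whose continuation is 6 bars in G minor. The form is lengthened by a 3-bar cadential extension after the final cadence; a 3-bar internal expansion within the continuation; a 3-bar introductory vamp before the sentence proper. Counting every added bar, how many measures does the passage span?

Basic sentence: 3 + 3 + 6 = 12 bars.
12 (basic form) + 3 (cadential extension) + 3 (internal expansion) + 3 (introduction) = 21.

21 measures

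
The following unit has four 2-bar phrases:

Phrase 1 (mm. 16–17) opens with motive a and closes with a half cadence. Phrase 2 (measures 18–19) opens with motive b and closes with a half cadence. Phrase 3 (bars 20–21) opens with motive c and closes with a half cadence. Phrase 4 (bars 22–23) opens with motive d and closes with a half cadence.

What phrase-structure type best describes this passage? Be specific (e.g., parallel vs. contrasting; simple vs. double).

Phrase 4 ends with a half cadence, no stronger than phrase 2's half cadence, so the four phrases do not form a double period; nor do phrases 3–4 duplicate 1–2, so it is not a repeated period. With no phrase reaching a conclusive cadence, the passage is a phrase group.

phrase group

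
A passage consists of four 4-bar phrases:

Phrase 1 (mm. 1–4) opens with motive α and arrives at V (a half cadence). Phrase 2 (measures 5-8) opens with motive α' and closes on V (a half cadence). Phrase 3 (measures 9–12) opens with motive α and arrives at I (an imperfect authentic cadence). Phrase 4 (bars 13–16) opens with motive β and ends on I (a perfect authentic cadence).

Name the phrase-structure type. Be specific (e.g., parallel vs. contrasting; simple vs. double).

Four phrases in two halves: the first half (mm. 1–8) ends with a half cadence, the second (measures 9-16) with a perfect authentic cadence — a large antecedent–consequent pair, i.e. a double period.
Phrase 3 begins with the same material as phrase 1, making it parallel.

parallel double period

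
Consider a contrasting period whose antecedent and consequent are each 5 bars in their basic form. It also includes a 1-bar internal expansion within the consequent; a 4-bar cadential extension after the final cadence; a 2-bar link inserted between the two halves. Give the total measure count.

Basic contrasting period: 5 + 5 = 10 bars.
10 (basic form) + 1 (internal expansion) + 4 (cadential extension) + 2 (link) = 17.

17 measures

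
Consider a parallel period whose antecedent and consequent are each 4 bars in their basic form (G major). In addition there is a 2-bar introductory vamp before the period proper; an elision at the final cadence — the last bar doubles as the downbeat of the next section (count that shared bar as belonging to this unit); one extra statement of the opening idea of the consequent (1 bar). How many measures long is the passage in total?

Basic parallel period: 4 + 4 = 8 bars.
8 (basic form) + 2 (introduction) + 1 (extra statement) = 11.
The elision shares a bar with the next section but does not change this unit's count.

11 measures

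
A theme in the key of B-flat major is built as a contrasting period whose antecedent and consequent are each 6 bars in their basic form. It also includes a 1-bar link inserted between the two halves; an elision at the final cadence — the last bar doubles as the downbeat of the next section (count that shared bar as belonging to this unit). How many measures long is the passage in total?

Basic contrasting period: 6 + 6 = 12 bars.
12 (basic form) + 1 (link) = 13.
The elision shares a bar with the next section but does not change this unit's count.

13 measures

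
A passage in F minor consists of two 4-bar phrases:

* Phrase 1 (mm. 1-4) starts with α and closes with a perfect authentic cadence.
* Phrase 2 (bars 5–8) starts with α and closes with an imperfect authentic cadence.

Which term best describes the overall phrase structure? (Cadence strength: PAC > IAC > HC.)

phrase group

The second phrase closes with an imperfect authentic cadence, which is not stronger than the first phrase's perfect authentic cadence; without a weak→strong cadential pair there is no antecedent–consequent relationship, so this is a phrase group rather than a period.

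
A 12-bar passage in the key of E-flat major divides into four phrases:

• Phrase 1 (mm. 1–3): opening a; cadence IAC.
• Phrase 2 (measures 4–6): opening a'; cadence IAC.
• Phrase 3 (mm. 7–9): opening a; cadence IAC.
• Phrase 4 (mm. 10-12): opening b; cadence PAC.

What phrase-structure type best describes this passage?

Four phrases in two halves: the first half (mm. 1-6) ends with an imperfect authentic cadence, the second (measures 7–12) with a perfect authentic cadence — a large antecedent–consequent pair, i.e. a double period.
Phrase 3 begins with the same material as phrase 1, making it parallel.

parallel double period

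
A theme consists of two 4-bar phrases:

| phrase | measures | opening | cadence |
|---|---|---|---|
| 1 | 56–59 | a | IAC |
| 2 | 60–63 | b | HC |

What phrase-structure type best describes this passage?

The second phrase closes with a half cadence, which is not stronger than the first phrase's imperfect authentic cadence; without a weak→strong cadential pair there is no antecedent–consequent relationship, so this is a phrase group rather than a period.

phrase group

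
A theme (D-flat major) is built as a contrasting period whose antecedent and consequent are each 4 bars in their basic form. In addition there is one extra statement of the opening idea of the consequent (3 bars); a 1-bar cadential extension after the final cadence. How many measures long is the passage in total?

12 measures

Basic contrasting period: 4 + 4 = 8 bars.
8 (basic form) + 3 (extra statement) + 1 (cadential extension) = 12.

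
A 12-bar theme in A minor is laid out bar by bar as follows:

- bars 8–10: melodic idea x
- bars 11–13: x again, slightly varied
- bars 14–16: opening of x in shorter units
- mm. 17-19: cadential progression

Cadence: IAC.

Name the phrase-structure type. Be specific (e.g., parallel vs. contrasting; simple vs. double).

sentence

Basic idea (mm. 8–10) + its repetition (mm. 11-13) form the presentation; fragmentation and cadence (bars 14–19) form the continuation — the 12-bar whole is a sentence.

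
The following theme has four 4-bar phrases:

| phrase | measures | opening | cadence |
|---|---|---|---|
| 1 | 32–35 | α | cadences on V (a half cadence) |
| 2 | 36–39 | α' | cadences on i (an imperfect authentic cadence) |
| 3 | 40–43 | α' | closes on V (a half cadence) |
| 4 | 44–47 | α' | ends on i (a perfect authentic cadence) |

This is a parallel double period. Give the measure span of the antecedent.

measures 32–39

In a double period the first pair of phrases (ending imperfect authentic cadence) is the large antecedent and the second pair (ending perfect authentic cadence) is the large consequent; the antecedent is measures 32–39.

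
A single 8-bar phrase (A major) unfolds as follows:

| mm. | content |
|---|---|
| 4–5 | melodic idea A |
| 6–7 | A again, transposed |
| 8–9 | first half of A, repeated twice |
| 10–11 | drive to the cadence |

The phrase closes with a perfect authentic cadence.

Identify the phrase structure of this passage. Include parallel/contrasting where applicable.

Basic idea (measures 4–5) + its repetition (measures 6–7) form the presentation; fragmentation and cadence (mm. 8–11) form the continuation — the 8-bar whole is a sentence.

sentence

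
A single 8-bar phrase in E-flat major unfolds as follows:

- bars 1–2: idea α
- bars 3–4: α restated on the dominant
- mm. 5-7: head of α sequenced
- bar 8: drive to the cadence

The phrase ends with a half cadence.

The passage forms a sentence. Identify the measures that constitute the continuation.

After the presentation (measures 1–4), the continuation covers the fragmentation through the cadence: bars 5–8.

measures 5–8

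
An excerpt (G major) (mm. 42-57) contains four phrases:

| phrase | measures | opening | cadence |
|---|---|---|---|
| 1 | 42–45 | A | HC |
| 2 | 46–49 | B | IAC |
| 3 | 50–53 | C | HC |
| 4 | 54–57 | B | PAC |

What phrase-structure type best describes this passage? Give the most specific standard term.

Four phrases in two halves: the first half (mm. 42-49) ends with an imperfect authentic cadence, the second (mm. 50–57) with a perfect authentic cadence — a large antecedent–consequent pair, i.e. a double period.
Phrase 3 begins with different material from phrase 1, making it contrasting.

contrasting double period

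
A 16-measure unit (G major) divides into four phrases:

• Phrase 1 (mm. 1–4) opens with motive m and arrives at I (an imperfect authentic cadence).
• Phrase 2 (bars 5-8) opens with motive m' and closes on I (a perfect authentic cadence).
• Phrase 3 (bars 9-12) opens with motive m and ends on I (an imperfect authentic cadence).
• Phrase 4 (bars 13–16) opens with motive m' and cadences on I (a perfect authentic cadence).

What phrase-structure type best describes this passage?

repeated period

The cadence pattern IAC–PAC–IAC–PAC is weak–strong twice, and phrases 3–4 restate phrases 1–2: a period heard twice, not a double period (which would end weakly at phrase 2).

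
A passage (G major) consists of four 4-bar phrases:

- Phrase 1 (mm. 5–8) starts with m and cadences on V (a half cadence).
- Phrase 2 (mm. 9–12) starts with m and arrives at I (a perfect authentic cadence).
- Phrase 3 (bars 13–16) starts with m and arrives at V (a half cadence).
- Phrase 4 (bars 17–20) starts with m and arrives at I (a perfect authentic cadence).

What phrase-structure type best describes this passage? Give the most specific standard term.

repeated period

The cadence pattern HC–PAC–HC–PAC is weak–strong twice, and phrases 3–4 restate phrases 1–2: a period heard twice, not a double period (which would end weakly at phrase 2).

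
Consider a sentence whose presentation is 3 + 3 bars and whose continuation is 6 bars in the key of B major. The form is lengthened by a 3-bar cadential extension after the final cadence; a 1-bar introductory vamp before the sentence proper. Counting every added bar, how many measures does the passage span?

Basic sentence: 3 + 3 + 6 = 12 bars.
12 (basic form) + 3 (cadential extension) + 1 (introduction) = 16.

16 measures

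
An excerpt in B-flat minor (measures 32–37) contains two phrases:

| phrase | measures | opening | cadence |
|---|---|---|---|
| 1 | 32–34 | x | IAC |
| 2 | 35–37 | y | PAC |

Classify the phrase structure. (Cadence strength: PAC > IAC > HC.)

Phrase 1 ends with an imperfect authentic cadence (weaker) and phrase 2 with a perfect authentic cadence (stronger): antecedent + consequent = a period.
The two phrases open with different material (x / y), so the period is contrasting.

contrasting period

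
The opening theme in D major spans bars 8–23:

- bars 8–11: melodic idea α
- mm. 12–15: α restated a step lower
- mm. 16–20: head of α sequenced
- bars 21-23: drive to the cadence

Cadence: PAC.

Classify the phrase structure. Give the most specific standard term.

Basic idea (bars 8–11) + its repetition (measures 12-15) form the presentation; fragmentation and cadence (mm. 16-23) form the continuation — the 16-bar whole is a sentence.

sentence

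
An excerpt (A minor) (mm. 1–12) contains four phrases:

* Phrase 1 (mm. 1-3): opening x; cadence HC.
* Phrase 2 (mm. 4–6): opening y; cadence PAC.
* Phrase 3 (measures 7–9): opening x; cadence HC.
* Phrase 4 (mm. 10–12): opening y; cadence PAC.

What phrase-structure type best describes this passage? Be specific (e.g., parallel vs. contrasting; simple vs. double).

repeated period

The cadence pattern HC–PAC–HC–PAC is weak–strong twice, and phrases 3–4 restate phrases 1–2: a period heard twice, not a double period (which would end weakly at phrase 2).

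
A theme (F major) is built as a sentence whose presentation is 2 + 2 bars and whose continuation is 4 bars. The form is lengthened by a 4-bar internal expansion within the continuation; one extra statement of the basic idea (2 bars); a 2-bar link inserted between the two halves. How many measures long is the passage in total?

Basic sentence: 2 + 2 + 4 = 8 bars.
8 (basic form) + 4 (internal expansion) + 2 (extra statement) + 2 (link) = 16.

16 measures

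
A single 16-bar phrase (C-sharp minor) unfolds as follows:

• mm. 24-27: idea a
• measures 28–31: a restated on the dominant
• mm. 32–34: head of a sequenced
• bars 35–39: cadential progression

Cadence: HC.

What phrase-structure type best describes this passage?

Basic idea (measures 24–27) + its repetition (bars 28–31) form the presentation; fragmentation and cadence (mm. 32-39) form the continuation — the 16-bar whole is a sentence.

sentence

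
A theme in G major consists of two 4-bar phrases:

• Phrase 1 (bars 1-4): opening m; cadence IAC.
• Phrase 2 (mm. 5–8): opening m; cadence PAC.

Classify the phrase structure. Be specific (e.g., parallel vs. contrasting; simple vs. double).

Phrase 1 ends with an imperfect authentic cadence (weaker) and phrase 2 with a perfect authentic cadence (stronger): antecedent + consequent = a period.
The two phrases open with the same material (m / m), so the period is parallel.

parallel period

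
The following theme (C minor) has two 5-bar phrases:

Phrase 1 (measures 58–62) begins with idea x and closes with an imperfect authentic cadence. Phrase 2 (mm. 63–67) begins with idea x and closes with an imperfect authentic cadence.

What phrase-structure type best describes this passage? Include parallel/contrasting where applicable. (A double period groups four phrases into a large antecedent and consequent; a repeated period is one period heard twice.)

repeated phrase

Both phrases have the same opening (x) and the same cadence (imperfect authentic cadence): the second is a restatement, not a consequent, so this is a repeated phrase rather than a period.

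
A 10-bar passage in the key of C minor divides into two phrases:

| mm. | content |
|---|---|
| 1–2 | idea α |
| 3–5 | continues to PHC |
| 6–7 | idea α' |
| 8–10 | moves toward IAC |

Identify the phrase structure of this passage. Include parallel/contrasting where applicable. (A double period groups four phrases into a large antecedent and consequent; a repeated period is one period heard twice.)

Phrase 1 ends with a Phrygian half cadence (weaker) and phrase 2 with an imperfect authentic cadence (stronger): antecedent + consequent = a period.
The two phrases open with the same material (α / α'), so the period is parallel.

parallel period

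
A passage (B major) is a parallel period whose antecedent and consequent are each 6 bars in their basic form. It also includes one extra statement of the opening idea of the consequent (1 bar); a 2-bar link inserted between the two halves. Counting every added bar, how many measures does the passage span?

15 measures

Basic parallel period: 6 + 6 = 12 bars.
12 (basic form) + 1 (extra statement) + 2 (link) = 15.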